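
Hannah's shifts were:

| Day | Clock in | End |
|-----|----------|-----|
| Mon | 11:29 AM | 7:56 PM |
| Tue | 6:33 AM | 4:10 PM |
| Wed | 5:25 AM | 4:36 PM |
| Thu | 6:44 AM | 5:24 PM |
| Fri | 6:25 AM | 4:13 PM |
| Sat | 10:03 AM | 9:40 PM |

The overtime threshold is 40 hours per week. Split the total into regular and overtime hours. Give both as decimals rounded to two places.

Regular 40.00 hours, overtime 21.33 hours

Mon: 11:29 AM–7:56 PM = 8 h 27 min
Tue: 6:33 AM–4:10 PM = 9 h 37 min
Wed: 5:25 AM–4:36 PM = 11 h 11 min
Thu: 6:44 AM–5:24 PM = 10 h 40 min
Fri: 6:25 AM–4:13 PM = 9 h 48 min
Sat: 10:03 AM–9:40 PM = 11 h 37 min
Total worked: 61 h 20 min = 61.33 h.
Threshold 40 h → overtime 21 h 20 min, regular 40 h 0 min.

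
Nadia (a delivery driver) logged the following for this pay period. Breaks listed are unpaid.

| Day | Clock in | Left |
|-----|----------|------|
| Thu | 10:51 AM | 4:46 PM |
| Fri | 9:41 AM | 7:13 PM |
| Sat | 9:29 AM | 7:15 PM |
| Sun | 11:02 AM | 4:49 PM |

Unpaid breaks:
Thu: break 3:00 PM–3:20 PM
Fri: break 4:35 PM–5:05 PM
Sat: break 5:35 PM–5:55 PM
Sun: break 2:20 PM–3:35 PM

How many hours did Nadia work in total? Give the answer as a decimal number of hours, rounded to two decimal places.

28.58 hours

Thu: 10:51 AM–4:46 PM = 5 h 55 min; less 20 min break → 5 h 35 min
Fri: 9:41 AM–7:13 PM = 9 h 32 min; less 30 min break → 9 h 2 min
Sat: 9:29 AM–7:15 PM = 9 h 46 min; less 20 min break → 9 h 26 min
Sun: 11:02 AM–4:49 PM = 5 h 47 min; less 75 min break → 4 h 32 min
Total: 5 h 35 min + 9 h 2 min + 9 h 26 min + 4 h 32 min = 28 h 35 min.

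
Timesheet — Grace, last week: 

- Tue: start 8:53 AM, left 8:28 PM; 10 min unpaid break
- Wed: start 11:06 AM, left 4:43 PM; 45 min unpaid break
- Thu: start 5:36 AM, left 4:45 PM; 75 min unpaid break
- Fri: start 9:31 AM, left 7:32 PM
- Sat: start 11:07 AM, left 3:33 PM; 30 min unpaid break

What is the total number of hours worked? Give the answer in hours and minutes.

40 h 8 min

Tue: 8:53 AM–8:28 PM = 11 h 35 min; less 10 min break → 11 h 25 min
Wed: 11:06 AM–4:43 PM = 5 h 37 min; less 45 min break → 4 h 52 min
Thu: 5:36 AM–4:45 PM = 11 h 9 min; less 75 min break → 9 h 54 min
Fri: 9:31 AM–7:32 PM = 10 h 1 min
Sat: 11:07 AM–3:33 PM = 4 h 26 min; less 30 min break → 3 h 56 min
Total: 11 h 25 min + 4 h 52 min + 9 h 54 min + 10 h 1 min + 3 h 56 min = 40 h 8 min.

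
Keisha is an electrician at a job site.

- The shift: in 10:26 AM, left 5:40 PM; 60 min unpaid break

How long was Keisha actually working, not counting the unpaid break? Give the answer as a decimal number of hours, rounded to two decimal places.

The shift: 10:26 AM–5:40 PM = 7 h 14 min; less 60 min break → 6 h 14 min

6.23 hours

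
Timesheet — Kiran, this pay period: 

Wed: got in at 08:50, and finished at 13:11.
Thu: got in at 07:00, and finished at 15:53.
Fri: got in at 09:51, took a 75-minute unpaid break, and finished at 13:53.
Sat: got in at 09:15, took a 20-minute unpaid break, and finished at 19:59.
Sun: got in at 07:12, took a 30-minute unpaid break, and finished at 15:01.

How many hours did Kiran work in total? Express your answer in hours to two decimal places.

Wed: 08:50–13:11 = 4 h 21 min
Thu: 07:00–15:53 = 8 h 53 min
Fri: 09:51–13:53 = 4 h 2 min; less 75 min break → 2 h 47 min
Sat: 09:15–19:59 = 10 h 44 min; less 20 min break → 10 h 24 min
Sun: 07:12–15:01 = 7 h 49 min; less 30 min break → 7 h 19 min
Total: 4 h 21 min + 8 h 53 min + 2 h 47 min + 10 h 24 min + 7 h 19 min = 33 h 44 min.

33.73 hours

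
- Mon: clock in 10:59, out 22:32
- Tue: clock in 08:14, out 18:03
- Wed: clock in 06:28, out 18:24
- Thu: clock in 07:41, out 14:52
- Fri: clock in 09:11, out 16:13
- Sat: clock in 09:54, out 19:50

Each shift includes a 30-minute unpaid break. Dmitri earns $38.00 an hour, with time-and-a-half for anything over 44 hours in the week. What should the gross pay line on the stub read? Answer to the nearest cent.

$2267.65

Mon: 10:59–22:32 = 11 h 33 min; less 30 min break → 11 h 3 min
Tue: 08:14–18:03 = 9 h 49 min; less 30 min break → 9 h 19 min
Wed: 06:28–18:24 = 11 h 56 min; less 30 min break → 11 h 26 min
Thu: 07:41–14:52 = 7 h 11 min; less 30 min break → 6 h 41 min
Fri: 09:11–16:13 = 7 h 2 min; less 30 min break → 6 h 32 min
Sat: 09:54–19:50 = 9 h 56 min; less 30 min break → 9 h 26 min
Total worked: 54 h 27 min = 3267 min.
Regular 44 h 0 min = 2640 min at $38.00/h; overtime 10 h 27 min = 627 min at $57.00/h.
Pay = (2640 × $38.00 + 627 × $57.00) ÷ 60 = $2267.65.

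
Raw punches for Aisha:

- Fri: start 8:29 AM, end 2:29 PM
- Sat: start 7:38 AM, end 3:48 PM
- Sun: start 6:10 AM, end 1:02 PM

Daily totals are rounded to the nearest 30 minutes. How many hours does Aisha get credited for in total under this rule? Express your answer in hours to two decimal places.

21.00 hours

Fri: 8:29 AM–2:29 PM = 6 h 0 min → rounds to 6 h 0 min
Sat: 7:38 AM–3:48 PM = 8 h 10 min → rounds to 8 h 0 min
Sun: 6:10 AM–1:02 PM = 6 h 52 min → rounds to 7 h 0 min
Total credited: 21 h 0 min.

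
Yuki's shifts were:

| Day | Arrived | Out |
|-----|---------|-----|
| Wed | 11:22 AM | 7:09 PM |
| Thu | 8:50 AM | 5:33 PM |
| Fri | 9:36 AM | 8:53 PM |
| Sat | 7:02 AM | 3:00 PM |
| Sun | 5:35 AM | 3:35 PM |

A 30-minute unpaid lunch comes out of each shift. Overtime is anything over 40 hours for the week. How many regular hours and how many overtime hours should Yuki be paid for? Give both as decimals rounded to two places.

Regular 40.00 hours, overtime 3.25 hours

Wed: 11:22 AM–7:09 PM = 7 h 47 min; less 30 min break → 7 h 17 min
Thu: 8:50 AM–5:33 PM = 8 h 43 min; less 30 min break → 8 h 13 min
Fri: 9:36 AM–8:53 PM = 11 h 17 min; less 30 min break → 10 h 47 min
Sat: 7:02 AM–3:00 PM = 7 h 58 min; less 30 min break → 7 h 28 min
Sun: 5:35 AM–3:35 PM = 10 h 0 min; less 30 min break → 9 h 30 min
Total worked: 43 h 15 min = 43.25 h.
Threshold 40 h → overtime 3 h 15 min, regular 40 h 0 min.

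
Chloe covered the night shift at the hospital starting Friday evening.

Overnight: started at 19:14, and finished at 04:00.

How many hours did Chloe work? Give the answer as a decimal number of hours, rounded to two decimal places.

Overnight: 19:14 → midnight = 4 h 46 min; midnight → 04:00 = 4 h 0 min; span 8 h 46 min

8.77 hours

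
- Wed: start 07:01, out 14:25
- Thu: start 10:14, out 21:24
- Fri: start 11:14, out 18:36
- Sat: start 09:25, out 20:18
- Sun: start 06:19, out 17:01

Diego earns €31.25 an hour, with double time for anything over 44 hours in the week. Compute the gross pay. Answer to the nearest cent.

Wed: 07:01–14:25 = 7 h 24 min
Thu: 10:14–21:24 = 11 h 10 min
Fri: 11:14–18:36 = 7 h 22 min
Sat: 09:25–20:18 = 10 h 53 min
Sun: 06:19–17:01 = 10 h 42 min
Total worked: 47 h 31 min = 2851 min.
Regular 44 h 0 min = 2640 min at €31.25/h; overtime 3 h 31 min = 211 min at €62.50/h.
Pay = (2640 × €31.25 + 211 × €62.50) ÷ 60 = €1594.79.

€1594.79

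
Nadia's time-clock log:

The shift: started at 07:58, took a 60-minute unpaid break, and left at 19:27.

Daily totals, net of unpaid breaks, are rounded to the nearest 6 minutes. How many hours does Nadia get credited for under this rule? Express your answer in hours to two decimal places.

The shift: 07:58–19:27 = 11 h 29 min − 60 min = 10 h 29 min → rounds to 10 h 30 min

10.50 hours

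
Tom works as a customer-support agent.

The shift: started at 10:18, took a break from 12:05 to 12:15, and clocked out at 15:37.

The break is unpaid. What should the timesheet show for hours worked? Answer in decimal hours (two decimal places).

5.15 hours

The shift: 10:18–15:37 = 5 h 19 min; less 10 min break → 5 h 9 min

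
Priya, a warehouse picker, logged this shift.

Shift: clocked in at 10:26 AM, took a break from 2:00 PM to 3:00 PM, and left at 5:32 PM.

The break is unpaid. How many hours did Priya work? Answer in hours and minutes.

6 h 6 min

Shift: 10:26 AM–5:32 PM = 7 h 6 min; less 60 min break → 6 h 6 min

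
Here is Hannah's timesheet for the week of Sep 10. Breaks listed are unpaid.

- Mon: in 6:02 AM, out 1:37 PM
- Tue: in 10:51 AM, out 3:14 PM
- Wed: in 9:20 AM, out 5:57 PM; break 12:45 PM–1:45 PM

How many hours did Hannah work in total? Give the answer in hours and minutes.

Mon: 6:02 AM–1:37 PM = 7 h 35 min
Tue: 10:51 AM–3:14 PM = 4 h 23 min
Wed: 9:20 AM–5:57 PM = 8 h 37 min; less 60 min break → 7 h 37 min
Total: 7 h 35 min + 4 h 23 min + 7 h 37 min = 19 h 35 min.

19 h 35 min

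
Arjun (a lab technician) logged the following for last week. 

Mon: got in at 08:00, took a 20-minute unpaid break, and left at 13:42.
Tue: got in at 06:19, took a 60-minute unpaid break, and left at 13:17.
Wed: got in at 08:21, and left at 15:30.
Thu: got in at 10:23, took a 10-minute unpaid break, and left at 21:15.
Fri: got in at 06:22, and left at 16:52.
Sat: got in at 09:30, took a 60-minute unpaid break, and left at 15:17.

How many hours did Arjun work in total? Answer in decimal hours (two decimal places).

44.47 hours

Mon: 08:00–13:42 = 5 h 42 min; less 20 min break → 5 h 22 min
Tue: 06:19–13:17 = 6 h 58 min; less 60 min break → 5 h 58 min
Wed: 08:21–15:30 = 7 h 9 min
Thu: 10:23–21:15 = 10 h 52 min; less 10 min break → 10 h 42 min
Fri: 06:22–16:52 = 10 h 30 min
Sat: 09:30–15:17 = 5 h 47 min; less 60 min break → 4 h 47 min
Total: 5 h 22 min + 5 h 58 min + 7 h 9 min + 10 h 42 min + 10 h 30 min + 4 h 47 min = 44 h 28 min.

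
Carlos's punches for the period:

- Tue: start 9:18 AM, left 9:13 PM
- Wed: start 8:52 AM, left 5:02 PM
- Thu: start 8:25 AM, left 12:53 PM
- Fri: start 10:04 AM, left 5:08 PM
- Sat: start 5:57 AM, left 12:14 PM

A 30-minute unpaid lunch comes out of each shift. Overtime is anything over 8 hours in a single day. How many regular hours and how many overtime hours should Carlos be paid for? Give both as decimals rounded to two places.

Tue: 9:18 AM–9:13 PM = 11 h 55 min; less 30 min break → 11 h 25 min
Wed: 8:52 AM–5:02 PM = 8 h 10 min; less 30 min break → 7 h 40 min
Thu: 8:25 AM–12:53 PM = 4 h 28 min; less 30 min break → 3 h 58 min
Fri: 10:04 AM–5:08 PM = 7 h 4 min; less 30 min break → 6 h 34 min
Sat: 5:57 AM–12:14 PM = 6 h 17 min; less 30 min break → 5 h 47 min
Tue reg 8 h 0 min / OT 3 h 25 min; Wed reg 7 h 40 min / OT 0 h 0 min; Thu reg 3 h 58 min / OT 0 h 0 min; Fri reg 6 h 34 min / OT 0 h 0 min; Sat reg 5 h 47 min / OT 0 h 0 min.
Totals: regular 31 h 59 min, overtime 3 h 25 min.

Regular 31.98 hours, overtime 3.42 hours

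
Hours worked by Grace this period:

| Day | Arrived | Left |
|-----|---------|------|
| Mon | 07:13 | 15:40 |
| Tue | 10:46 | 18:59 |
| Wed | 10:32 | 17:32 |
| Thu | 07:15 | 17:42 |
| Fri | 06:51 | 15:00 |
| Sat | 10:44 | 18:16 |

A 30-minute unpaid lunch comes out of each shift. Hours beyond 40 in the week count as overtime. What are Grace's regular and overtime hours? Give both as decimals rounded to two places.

Mon: 07:13–15:40 = 8 h 27 min; less 30 min break → 7 h 57 min
Tue: 10:46–18:59 = 8 h 13 min; less 30 min break → 7 h 43 min
Wed: 10:32–17:32 = 7 h 0 min; less 30 min break → 6 h 30 min
Thu: 07:15–17:42 = 10 h 27 min; less 30 min break → 9 h 57 min
Fri: 06:51–15:00 = 8 h 9 min; less 30 min break → 7 h 39 min
Sat: 10:44–18:16 = 7 h 32 min; less 30 min break → 7 h 2 min
Total worked: 46 h 48 min = 46.80 h.
Threshold 40 h → overtime 6 h 48 min, regular 40 h 0 min.

Regular 40.00 hours, overtime 6.80 hours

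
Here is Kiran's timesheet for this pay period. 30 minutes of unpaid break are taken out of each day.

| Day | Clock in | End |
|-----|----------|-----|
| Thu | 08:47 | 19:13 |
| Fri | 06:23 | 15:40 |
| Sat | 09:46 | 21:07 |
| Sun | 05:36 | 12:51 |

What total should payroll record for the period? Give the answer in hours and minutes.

Thu: 08:47–19:13 = 10 h 26 min; less 30 min break → 9 h 56 min
Fri: 06:23–15:40 = 9 h 17 min; less 30 min break → 8 h 47 min
Sat: 09:46–21:07 = 11 h 21 min; less 30 min break → 10 h 51 min
Sun: 05:36–12:51 = 7 h 15 min; less 30 min break → 6 h 45 min
Total: 9 h 56 min + 8 h 47 min + 10 h 51 min + 6 h 45 min = 36 h 19 min.

36 h 19 min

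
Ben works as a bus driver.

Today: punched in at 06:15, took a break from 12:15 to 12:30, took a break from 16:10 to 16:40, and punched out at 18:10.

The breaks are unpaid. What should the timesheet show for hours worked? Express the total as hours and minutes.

11 h 10 min

Today: 06:15–18:10 = 11 h 55 min; less 45 min break → 11 h 10 min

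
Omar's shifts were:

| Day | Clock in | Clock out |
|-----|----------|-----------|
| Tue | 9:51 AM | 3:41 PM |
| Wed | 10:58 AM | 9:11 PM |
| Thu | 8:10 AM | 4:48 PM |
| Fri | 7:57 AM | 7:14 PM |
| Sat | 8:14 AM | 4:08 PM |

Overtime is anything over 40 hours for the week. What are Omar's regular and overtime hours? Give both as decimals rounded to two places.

Regular 40.00 hours, overtime 3.87 hours

Tue: 9:51 AM–3:41 PM = 5 h 50 min
Wed: 10:58 AM–9:11 PM = 10 h 13 min
Thu: 8:10 AM–4:48 PM = 8 h 38 min
Fri: 7:57 AM–7:14 PM = 11 h 17 min
Sat: 8:14 AM–4:08 PM = 7 h 54 min
Total worked: 43 h 52 min = 43.87 h.
Threshold 40 h → overtime 3 h 52 min, regular 40 h 0 min.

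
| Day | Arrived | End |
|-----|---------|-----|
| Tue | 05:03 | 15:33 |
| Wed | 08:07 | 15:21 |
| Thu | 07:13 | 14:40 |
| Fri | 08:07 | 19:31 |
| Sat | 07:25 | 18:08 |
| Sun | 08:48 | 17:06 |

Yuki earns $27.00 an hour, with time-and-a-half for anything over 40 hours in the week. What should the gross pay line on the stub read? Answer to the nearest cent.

Tue: 05:03–15:33 = 10 h 30 min
Wed: 08:07–15:21 = 7 h 14 min
Thu: 07:13–14:40 = 7 h 27 min
Fri: 08:07–19:31 = 11 h 24 min
Sat: 07:25–18:08 = 10 h 43 min
Sun: 08:48–17:06 = 8 h 18 min
Total worked: 55 h 36 min = 3336 min.
Regular 40 h 0 min = 2400 min at $27.00/h; overtime 15 h 36 min = 936 min at $40.50/h.
Pay = (2400 × $27.00 + 936 × $40.50) ÷ 60 = $1711.80.

$1711.80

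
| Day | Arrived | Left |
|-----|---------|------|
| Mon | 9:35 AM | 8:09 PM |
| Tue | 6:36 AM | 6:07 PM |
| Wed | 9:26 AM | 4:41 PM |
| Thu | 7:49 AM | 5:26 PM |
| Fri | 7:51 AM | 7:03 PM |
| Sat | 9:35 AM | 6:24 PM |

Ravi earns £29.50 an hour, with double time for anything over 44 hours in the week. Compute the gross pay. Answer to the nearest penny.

Mon: 9:35 AM–8:09 PM = 10 h 34 min
Tue: 6:36 AM–6:07 PM = 11 h 31 min
Wed: 9:26 AM–4:41 PM = 7 h 15 min
Thu: 7:49 AM–5:26 PM = 9 h 37 min
Fri: 7:51 AM–7:03 PM = 11 h 12 min
Sat: 9:35 AM–6:24 PM = 8 h 49 min
Total worked: 58 h 58 min = 3538 min.
Regular 44 h 0 min = 2640 min at £29.50/h; overtime 14 h 58 min = 898 min at £59.00/h.
Pay = (2640 × £29.50 + 898 × £59.00) ÷ 60 = £2181.03.

£2181.03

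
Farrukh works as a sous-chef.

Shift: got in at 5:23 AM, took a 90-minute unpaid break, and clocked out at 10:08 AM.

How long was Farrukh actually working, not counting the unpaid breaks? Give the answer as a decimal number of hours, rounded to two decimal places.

3.25 hours

Shift: 5:23 AM–10:08 AM = 4 h 45 min; less 90 min break → 3 h 15 min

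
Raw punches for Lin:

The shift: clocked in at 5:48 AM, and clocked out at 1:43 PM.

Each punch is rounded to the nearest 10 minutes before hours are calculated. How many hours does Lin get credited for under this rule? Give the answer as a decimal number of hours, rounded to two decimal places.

The shift: in 5:48 AM→5:50 AM, out 1:43 PM→1:40 PM; 7 h 50 min

7.83 hours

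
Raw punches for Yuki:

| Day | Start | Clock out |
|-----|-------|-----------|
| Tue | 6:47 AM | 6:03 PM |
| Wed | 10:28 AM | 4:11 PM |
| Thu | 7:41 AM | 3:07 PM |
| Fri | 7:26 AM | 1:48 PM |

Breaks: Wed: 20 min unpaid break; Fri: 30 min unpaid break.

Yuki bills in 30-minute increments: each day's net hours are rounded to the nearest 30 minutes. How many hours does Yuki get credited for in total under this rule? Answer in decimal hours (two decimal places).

30.50 hours

Tue: 6:47 AM–6:03 PM = 11 h 16 min → rounds to 11 h 30 min
Wed: 10:28 AM–4:11 PM = 5 h 43 min − 20 min = 5 h 23 min → rounds to 5 h 30 min
Thu: 7:41 AM–3:07 PM = 7 h 26 min → rounds to 7 h 30 min
Fri: 7:26 AM–1:48 PM = 6 h 22 min − 30 min = 5 h 52 min → rounds to 6 h 0 min
Total credited: 30 h 30 min.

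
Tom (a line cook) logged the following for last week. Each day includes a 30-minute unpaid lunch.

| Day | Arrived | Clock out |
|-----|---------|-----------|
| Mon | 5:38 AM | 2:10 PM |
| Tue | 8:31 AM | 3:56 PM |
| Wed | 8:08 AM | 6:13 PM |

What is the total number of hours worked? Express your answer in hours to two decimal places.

24.53 hours

Mon: 5:38 AM–2:10 PM = 8 h 32 min; less 30 min break → 8 h 2 min
Tue: 8:31 AM–3:56 PM = 7 h 25 min; less 30 min break → 6 h 55 min
Wed: 8:08 AM–6:13 PM = 10 h 5 min; less 30 min break → 9 h 35 min
Total: 8 h 2 min + 6 h 55 min + 9 h 35 min = 24 h 32 min.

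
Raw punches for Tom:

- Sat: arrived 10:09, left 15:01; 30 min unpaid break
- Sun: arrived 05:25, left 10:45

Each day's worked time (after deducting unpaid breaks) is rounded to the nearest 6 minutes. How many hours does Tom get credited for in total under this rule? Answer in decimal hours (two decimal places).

Sat: 10:09–15:01 = 4 h 52 min − 30 min = 4 h 22 min → rounds to 4 h 24 min
Sun: 05:25–10:45 = 5 h 20 min → rounds to 5 h 18 min
Total credited: 9 h 42 min.

9.70 hours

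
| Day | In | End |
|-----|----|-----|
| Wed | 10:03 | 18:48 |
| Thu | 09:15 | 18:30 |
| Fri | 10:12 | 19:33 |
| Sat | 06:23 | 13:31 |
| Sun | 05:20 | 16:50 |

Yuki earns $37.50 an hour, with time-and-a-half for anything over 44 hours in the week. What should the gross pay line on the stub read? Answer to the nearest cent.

$1761.56

Wed: 10:03–18:48 = 8 h 45 min
Thu: 09:15–18:30 = 9 h 15 min
Fri: 10:12–19:33 = 9 h 21 min
Sat: 06:23–13:31 = 7 h 8 min
Sun: 05:20–16:50 = 11 h 30 min
Total worked: 45 h 59 min = 2759 min.
Regular 44 h 0 min = 2640 min at $37.50/h; overtime 1 h 59 min = 119 min at $56.25/h.
Pay = (2640 × $37.50 + 119 × $56.25) ÷ 60 = $1761.56.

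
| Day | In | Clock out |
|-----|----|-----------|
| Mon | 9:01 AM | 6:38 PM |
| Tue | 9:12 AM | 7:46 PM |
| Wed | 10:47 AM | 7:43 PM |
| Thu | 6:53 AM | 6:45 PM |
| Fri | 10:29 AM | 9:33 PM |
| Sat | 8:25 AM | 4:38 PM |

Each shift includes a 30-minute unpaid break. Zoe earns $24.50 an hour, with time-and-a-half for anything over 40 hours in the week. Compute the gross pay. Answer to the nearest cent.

$1614.55

Mon: 9:01 AM–6:38 PM = 9 h 37 min; less 30 min break → 9 h 7 min
Tue: 9:12 AM–7:46 PM = 10 h 34 min; less 30 min break → 10 h 4 min
Wed: 10:47 AM–7:43 PM = 8 h 56 min; less 30 min break → 8 h 26 min
Thu: 6:53 AM–6:45 PM = 11 h 52 min; less 30 min break → 11 h 22 min
Fri: 10:29 AM–9:33 PM = 11 h 4 min; less 30 min break → 10 h 34 min
Sat: 8:25 AM–4:38 PM = 8 h 13 min; less 30 min break → 7 h 43 min
Total worked: 57 h 16 min = 3436 min.
Regular 40 h 0 min = 2400 min at $24.50/h; overtime 17 h 16 min = 1036 min at $36.75/h.
Pay = (2400 × $24.50 + 1036 × $36.75) ÷ 60 = $1614.55.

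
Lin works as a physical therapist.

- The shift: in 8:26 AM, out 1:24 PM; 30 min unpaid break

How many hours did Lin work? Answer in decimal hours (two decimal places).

The shift: 8:26 AM–1:24 PM = 4 h 58 min; less 30 min break → 4 h 28 min

4.47 hours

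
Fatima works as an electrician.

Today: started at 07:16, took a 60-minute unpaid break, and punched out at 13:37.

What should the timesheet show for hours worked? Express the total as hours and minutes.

Today: 07:16–13:37 = 6 h 21 min; less 60 min break → 5 h 21 min

5 h 21 min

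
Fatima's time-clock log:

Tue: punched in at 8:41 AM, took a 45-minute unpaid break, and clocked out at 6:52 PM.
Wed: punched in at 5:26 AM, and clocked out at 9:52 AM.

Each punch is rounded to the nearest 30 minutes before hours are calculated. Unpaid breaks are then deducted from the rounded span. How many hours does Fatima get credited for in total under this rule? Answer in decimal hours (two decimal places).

Tue: in 8:41 AM→8:30 AM, out 6:52 PM→7:00 PM; 10 h 30 min − 45 min = 9 h 45 min
Wed: in 5:26 AM→5:30 AM, out 9:52 AM→10:00 AM; 4 h 30 min
Total credited: 14 h 15 min.

14.25 hours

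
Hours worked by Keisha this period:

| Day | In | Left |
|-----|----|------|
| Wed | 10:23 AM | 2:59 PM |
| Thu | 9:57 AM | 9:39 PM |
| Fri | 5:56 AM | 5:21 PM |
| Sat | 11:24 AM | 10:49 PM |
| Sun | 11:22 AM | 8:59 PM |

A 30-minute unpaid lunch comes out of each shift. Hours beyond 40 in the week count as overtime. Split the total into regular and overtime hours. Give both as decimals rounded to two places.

Regular 40.00 hours, overtime 6.25 hours

Wed: 10:23 AM–2:59 PM = 4 h 36 min; less 30 min break → 4 h 6 min
Thu: 9:57 AM–9:39 PM = 11 h 42 min; less 30 min break → 11 h 12 min
Fri: 5:56 AM–5:21 PM = 11 h 25 min; less 30 min break → 10 h 55 min
Sat: 11:24 AM–10:49 PM = 11 h 25 min; less 30 min break → 10 h 55 min
Sun: 11:22 AM–8:59 PM = 9 h 37 min; less 30 min break → 9 h 7 min
Total worked: 46 h 15 min = 46.25 h.
Threshold 40 h → overtime 6 h 15 min, regular 40 h 0 min.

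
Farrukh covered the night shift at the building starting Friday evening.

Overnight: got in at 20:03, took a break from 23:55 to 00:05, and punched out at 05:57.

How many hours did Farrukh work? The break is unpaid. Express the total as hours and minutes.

9 h 44 min

Overnight: 20:03 → midnight = 3 h 57 min; midnight → 05:57 = 5 h 57 min; span 9 h 54 min; less 10 min break → 9 h 44 min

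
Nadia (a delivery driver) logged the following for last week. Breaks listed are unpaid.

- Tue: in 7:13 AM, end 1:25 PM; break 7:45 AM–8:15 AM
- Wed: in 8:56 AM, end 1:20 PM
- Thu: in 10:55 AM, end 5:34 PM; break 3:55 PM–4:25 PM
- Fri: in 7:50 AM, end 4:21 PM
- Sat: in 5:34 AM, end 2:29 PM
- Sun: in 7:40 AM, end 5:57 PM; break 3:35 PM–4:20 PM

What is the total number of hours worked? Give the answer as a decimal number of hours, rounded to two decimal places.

43.22 hours

Tue: 7:13 AM–1:25 PM = 6 h 12 min; less 30 min break → 5 h 42 min
Wed: 8:56 AM–1:20 PM = 4 h 24 min
Thu: 10:55 AM–5:34 PM = 6 h 39 min; less 30 min break → 6 h 9 min
Fri: 7:50 AM–4:21 PM = 8 h 31 min
Sat: 5:34 AM–2:29 PM = 8 h 55 min
Sun: 7:40 AM–5:57 PM = 10 h 17 min; less 45 min break → 9 h 32 min
Total: 5 h 42 min + 4 h 24 min + 6 h 9 min + 8 h 31 min + 8 h 55 min + 9 h 32 min = 43 h 13 min.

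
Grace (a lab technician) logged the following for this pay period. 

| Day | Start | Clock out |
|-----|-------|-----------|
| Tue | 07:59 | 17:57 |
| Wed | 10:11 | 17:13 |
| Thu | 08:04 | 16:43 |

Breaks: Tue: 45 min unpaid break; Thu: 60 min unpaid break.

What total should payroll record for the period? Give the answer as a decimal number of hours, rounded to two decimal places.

Tue: 07:59–17:57 = 9 h 58 min; less 45 min break → 9 h 13 min
Wed: 10:11–17:13 = 7 h 2 min
Thu: 08:04–16:43 = 8 h 39 min; less 60 min break → 7 h 39 min
Total: 9 h 13 min + 7 h 2 min + 7 h 39 min = 23 h 54 min.

23.90 hours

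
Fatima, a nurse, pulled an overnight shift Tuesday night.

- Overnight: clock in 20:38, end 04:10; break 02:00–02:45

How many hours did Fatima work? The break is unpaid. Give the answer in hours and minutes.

6 h 47 min

Overnight: 20:38 → midnight = 3 h 22 min; midnight → 04:10 = 4 h 10 min; span 7 h 32 min; less 45 min break → 6 h 47 min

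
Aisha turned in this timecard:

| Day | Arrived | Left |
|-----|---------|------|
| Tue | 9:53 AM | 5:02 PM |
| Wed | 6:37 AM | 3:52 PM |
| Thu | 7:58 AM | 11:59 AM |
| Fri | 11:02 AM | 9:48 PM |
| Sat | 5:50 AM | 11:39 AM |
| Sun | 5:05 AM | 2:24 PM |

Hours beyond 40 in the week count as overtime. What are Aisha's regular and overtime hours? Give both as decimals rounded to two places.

Regular 40.00 hours, overtime 6.32 hours

Tue: 9:53 AM–5:02 PM = 7 h 9 min
Wed: 6:37 AM–3:52 PM = 9 h 15 min
Thu: 7:58 AM–11:59 AM = 4 h 1 min
Fri: 11:02 AM–9:48 PM = 10 h 46 min
Sat: 5:50 AM–11:39 AM = 5 h 49 min
Sun: 5:05 AM–2:24 PM = 9 h 19 min
Total worked: 46 h 19 min = 46.32 h.
Threshold 40 h → overtime 6 h 19 min, regular 40 h 0 min.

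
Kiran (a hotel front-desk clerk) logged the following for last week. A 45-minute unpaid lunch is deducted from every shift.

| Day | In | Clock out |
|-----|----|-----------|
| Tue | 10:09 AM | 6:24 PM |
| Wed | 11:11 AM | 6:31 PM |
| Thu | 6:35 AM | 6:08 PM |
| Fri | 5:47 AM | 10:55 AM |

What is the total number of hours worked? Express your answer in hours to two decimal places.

Tue: 10:09 AM–6:24 PM = 8 h 15 min; less 45 min break → 7 h 30 min
Wed: 11:11 AM–6:31 PM = 7 h 20 min; less 45 min break → 6 h 35 min
Thu: 6:35 AM–6:08 PM = 11 h 33 min; less 45 min break → 10 h 48 min
Fri: 5:47 AM–10:55 AM = 5 h 8 min; less 45 min break → 4 h 23 min
Total: 7 h 30 min + 6 h 35 min + 10 h 48 min + 4 h 23 min = 29 h 16 min.

29.27 hours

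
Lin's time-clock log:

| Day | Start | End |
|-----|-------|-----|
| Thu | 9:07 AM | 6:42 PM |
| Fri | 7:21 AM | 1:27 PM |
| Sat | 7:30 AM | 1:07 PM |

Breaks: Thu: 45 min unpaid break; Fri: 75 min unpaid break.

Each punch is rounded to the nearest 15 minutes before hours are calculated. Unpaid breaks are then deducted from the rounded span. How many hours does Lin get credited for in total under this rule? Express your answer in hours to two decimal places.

19.50 hours

Thu: in 9:07 AM→9:00 AM, out 6:42 PM→6:45 PM; 9 h 45 min − 45 min = 9 h 0 min
Fri: in 7:21 AM→7:15 AM, out 1:27 PM→1:30 PM; 6 h 15 min − 75 min = 5 h 0 min
Sat: in 7:30 AM→7:30 AM, out 1:07 PM→1:00 PM; 5 h 30 min
Total credited: 19 h 30 min.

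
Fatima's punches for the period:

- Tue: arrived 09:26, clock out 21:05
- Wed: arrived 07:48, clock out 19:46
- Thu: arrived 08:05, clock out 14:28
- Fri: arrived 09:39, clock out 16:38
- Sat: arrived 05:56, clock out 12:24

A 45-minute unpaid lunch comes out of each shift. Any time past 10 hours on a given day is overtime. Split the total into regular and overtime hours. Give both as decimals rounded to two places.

Tue: 09:26–21:05 = 11 h 39 min; less 45 min break → 10 h 54 min
Wed: 07:48–19:46 = 11 h 58 min; less 45 min break → 11 h 13 min
Thu: 08:05–14:28 = 6 h 23 min; less 45 min break → 5 h 38 min
Fri: 09:39–16:38 = 6 h 59 min; less 45 min break → 6 h 14 min
Sat: 05:56–12:24 = 6 h 28 min; less 45 min break → 5 h 43 min
Tue reg 10 h 0 min / OT 0 h 54 min; Wed reg 10 h 0 min / OT 1 h 13 min; Thu reg 5 h 38 min / OT 0 h 0 min; Fri reg 6 h 14 min / OT 0 h 0 min; Sat reg 5 h 43 min / OT 0 h 0 min.
Totals: regular 37 h 35 min, overtime 2 h 7 min.

Regular 37.58 hours, overtime 2.12 hours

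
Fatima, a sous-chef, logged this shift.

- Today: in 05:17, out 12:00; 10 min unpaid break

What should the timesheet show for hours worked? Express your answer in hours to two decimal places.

6.55 hours

Today: 05:17–12:00 = 6 h 43 min; less 10 min break → 6 h 33 min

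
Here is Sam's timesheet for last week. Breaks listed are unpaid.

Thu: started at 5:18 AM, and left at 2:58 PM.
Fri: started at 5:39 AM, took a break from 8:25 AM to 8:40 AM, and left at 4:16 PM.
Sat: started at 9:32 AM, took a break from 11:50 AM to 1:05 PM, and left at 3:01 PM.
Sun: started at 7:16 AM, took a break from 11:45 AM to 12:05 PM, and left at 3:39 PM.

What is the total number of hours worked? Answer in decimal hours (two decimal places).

Thu: 5:18 AM–2:58 PM = 9 h 40 min
Fri: 5:39 AM–4:16 PM = 10 h 37 min; less 15 min break → 10 h 22 min
Sat: 9:32 AM–3:01 PM = 5 h 29 min; less 75 min break → 4 h 14 min
Sun: 7:16 AM–3:39 PM = 8 h 23 min; less 20 min break → 8 h 3 min
Total: 9 h 40 min + 10 h 22 min + 4 h 14 min + 8 h 3 min = 32 h 19 min.

32.32 hours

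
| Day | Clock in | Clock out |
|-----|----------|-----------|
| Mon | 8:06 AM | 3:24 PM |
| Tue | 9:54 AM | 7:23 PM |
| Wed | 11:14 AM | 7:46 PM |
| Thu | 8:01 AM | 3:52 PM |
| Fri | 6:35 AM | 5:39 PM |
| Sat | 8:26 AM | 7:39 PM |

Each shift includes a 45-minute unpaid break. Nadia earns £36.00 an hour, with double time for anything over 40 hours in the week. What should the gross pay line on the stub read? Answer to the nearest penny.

Mon: 8:06 AM–3:24 PM = 7 h 18 min; less 45 min break → 6 h 33 min
Tue: 9:54 AM–7:23 PM = 9 h 29 min; less 45 min break → 8 h 44 min
Wed: 11:14 AM–7:46 PM = 8 h 32 min; less 45 min break → 7 h 47 min
Thu: 8:01 AM–3:52 PM = 7 h 51 min; less 45 min break → 7 h 6 min
Fri: 6:35 AM–5:39 PM = 11 h 4 min; less 45 min break → 10 h 19 min
Sat: 8:26 AM–7:39 PM = 11 h 13 min; less 45 min break → 10 h 28 min
Total worked: 50 h 57 min = 3057 min.
Regular 40 h 0 min = 2400 min at £36.00/h; overtime 10 h 57 min = 657 min at £72.00/h.
Pay = (2400 × £36.00 + 657 × £72.00) ÷ 60 = £2228.40.

£2228.40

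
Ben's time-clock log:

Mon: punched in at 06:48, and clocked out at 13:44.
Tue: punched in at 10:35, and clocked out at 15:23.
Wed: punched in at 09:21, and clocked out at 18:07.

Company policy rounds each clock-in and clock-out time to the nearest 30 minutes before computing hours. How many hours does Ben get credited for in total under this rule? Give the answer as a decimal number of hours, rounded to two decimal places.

Mon: in 06:48→07:00, out 13:44→13:30; 6 h 30 min
Tue: in 10:35→10:30, out 15:23→15:30; 5 h 0 min
Wed: in 09:21→09:30, out 18:07→18:00; 8 h 30 min
Total credited: 20 h 0 min.

20.00 hours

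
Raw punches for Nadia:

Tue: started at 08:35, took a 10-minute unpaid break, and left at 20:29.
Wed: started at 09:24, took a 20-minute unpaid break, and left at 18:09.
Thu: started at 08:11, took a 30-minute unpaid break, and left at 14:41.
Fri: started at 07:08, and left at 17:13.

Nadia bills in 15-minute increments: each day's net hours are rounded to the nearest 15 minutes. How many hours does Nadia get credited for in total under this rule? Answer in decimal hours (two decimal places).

36.25 hours

Tue: 08:35–20:29 = 11 h 54 min − 10 min = 11 h 44 min → rounds to 11 h 45 min
Wed: 09:24–18:09 = 8 h 45 min − 20 min = 8 h 25 min → rounds to 8 h 30 min
Thu: 08:11–14:41 = 6 h 30 min − 30 min = 6 h 0 min → rounds to 6 h 0 min
Fri: 07:08–17:13 = 10 h 5 min → rounds to 10 h 0 min
Total credited: 36 h 15 min.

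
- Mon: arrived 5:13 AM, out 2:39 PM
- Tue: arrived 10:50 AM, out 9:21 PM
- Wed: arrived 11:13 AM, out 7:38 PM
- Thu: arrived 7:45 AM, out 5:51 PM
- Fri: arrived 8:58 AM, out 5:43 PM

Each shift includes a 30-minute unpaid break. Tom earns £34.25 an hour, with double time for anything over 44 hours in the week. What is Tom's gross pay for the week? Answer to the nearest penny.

Mon: 5:13 AM–2:39 PM = 9 h 26 min; less 30 min break → 8 h 56 min
Tue: 10:50 AM–9:21 PM = 10 h 31 min; less 30 min break → 10 h 1 min
Wed: 11:13 AM–7:38 PM = 8 h 25 min; less 30 min break → 7 h 55 min
Thu: 7:45 AM–5:51 PM = 10 h 6 min; less 30 min break → 9 h 36 min
Fri: 8:58 AM–5:43 PM = 8 h 45 min; less 30 min break → 8 h 15 min
Total worked: 44 h 43 min = 2683 min.
Regular 44 h 0 min = 2640 min at £34.25/h; overtime 0 h 43 min = 43 min at £68.50/h.
Pay = (2640 × £34.25 + 43 × £68.50) ÷ 60 = £1556.09.

£1556.09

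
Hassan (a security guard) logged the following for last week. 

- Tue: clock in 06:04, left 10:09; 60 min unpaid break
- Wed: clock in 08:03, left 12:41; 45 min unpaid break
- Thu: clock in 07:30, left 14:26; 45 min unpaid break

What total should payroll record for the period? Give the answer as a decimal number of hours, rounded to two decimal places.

13.15 hours

Tue: 06:04–10:09 = 4 h 5 min; less 60 min break → 3 h 5 min
Wed: 08:03–12:41 = 4 h 38 min; less 45 min break → 3 h 53 min
Thu: 07:30–14:26 = 6 h 56 min; less 45 min break → 6 h 11 min
Total: 3 h 5 min + 3 h 53 min + 6 h 11 min = 13 h 9 min.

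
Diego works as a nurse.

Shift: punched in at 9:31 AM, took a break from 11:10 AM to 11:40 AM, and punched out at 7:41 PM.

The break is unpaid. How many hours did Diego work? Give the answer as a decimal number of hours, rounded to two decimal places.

9.67 hours

Shift: 9:31 AM–7:41 PM = 10 h 10 min; less 30 min break → 9 h 40 min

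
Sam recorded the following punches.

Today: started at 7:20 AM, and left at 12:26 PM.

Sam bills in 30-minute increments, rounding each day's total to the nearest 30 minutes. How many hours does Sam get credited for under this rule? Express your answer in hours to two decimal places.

5.00 hours

Today: 7:20 AM–12:26 PM = 5 h 6 min → rounds to 5 h 0 min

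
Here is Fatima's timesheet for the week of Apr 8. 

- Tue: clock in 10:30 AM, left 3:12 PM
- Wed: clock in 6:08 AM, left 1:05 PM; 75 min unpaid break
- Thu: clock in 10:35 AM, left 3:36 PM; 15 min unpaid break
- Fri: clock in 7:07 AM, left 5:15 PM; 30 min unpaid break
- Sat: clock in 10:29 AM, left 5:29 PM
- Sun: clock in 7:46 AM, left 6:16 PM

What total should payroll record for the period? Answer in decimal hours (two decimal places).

Tue: 10:30 AM–3:12 PM = 4 h 42 min
Wed: 6:08 AM–1:05 PM = 6 h 57 min; less 75 min break → 5 h 42 min
Thu: 10:35 AM–3:36 PM = 5 h 1 min; less 15 min break → 4 h 46 min
Fri: 7:07 AM–5:15 PM = 10 h 8 min; less 30 min break → 9 h 38 min
Sat: 10:29 AM–5:29 PM = 7 h 0 min
Sun: 7:46 AM–6:16 PM = 10 h 30 min
Total: 4 h 42 min + 5 h 42 min + 4 h 46 min + 9 h 38 min + 7 h 0 min + 10 h 30 min = 42 h 18 min.

42.30 hours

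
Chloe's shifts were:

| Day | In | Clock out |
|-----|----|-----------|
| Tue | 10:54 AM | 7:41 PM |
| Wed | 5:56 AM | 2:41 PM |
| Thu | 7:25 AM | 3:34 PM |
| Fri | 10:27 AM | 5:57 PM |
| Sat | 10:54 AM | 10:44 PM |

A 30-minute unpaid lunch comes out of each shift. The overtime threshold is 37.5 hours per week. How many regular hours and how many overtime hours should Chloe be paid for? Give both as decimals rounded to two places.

Regular 37.50 hours, overtime 5.02 hours

Tue: 10:54 AM–7:41 PM = 8 h 47 min; less 30 min break → 8 h 17 min
Wed: 5:56 AM–2:41 PM = 8 h 45 min; less 30 min break → 8 h 15 min
Thu: 7:25 AM–3:34 PM = 8 h 9 min; less 30 min break → 7 h 39 min
Fri: 10:27 AM–5:57 PM = 7 h 30 min; less 30 min break → 7 h 0 min
Sat: 10:54 AM–10:44 PM = 11 h 50 min; less 30 min break → 11 h 20 min
Total worked: 42 h 31 min = 42.52 h.
Threshold 37.5 h → overtime 5 h 1 min, regular 37 h 30 min.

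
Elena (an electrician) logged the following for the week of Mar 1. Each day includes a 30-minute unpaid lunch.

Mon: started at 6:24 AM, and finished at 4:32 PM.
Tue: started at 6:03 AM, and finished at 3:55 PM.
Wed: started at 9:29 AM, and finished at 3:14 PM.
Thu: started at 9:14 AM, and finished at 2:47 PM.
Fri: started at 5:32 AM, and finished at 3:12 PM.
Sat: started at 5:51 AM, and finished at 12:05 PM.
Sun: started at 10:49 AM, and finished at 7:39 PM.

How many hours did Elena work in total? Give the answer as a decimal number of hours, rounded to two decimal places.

Mon: 6:24 AM–4:32 PM = 10 h 8 min; less 30 min break → 9 h 38 min
Tue: 6:03 AM–3:55 PM = 9 h 52 min; less 30 min break → 9 h 22 min
Wed: 9:29 AM–3:14 PM = 5 h 45 min; less 30 min break → 5 h 15 min
Thu: 9:14 AM–2:47 PM = 5 h 33 min; less 30 min break → 5 h 3 min
Fri: 5:32 AM–3:12 PM = 9 h 40 min; less 30 min break → 9 h 10 min
Sat: 5:51 AM–12:05 PM = 6 h 14 min; less 30 min break → 5 h 44 min
Sun: 10:49 AM–7:39 PM = 8 h 50 min; less 30 min break → 8 h 20 min
Total: 9 h 38 min + 9 h 22 min + 5 h 15 min + 5 h 3 min + 9 h 10 min + 5 h 44 min + 8 h 20 min = 52 h 32 min.

52.53 hours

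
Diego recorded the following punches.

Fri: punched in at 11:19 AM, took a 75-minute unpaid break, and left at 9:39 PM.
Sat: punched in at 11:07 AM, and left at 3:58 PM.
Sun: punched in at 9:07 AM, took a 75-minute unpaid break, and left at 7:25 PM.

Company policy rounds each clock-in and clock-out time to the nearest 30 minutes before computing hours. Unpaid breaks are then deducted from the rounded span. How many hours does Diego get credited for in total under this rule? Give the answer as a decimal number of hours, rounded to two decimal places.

Fri: in 11:19 AM→11:30 AM, out 9:39 PM→9:30 PM; 10 h 0 min − 75 min = 8 h 45 min
Sat: in 11:07 AM→11:00 AM, out 3:58 PM→4:00 PM; 5 h 0 min
Sun: in 9:07 AM→9:00 AM, out 7:25 PM→7:30 PM; 10 h 30 min − 75 min = 9 h 15 min
Total credited: 23 h 0 min.

23.00 hours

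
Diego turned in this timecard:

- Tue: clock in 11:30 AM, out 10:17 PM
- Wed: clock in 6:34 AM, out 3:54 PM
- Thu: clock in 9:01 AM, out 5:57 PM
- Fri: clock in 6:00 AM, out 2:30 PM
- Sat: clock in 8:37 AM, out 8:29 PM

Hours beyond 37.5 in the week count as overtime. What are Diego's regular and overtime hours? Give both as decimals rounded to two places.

Regular 37.50 hours, overtime 11.92 hours

Tue: 11:30 AM–10:17 PM = 10 h 47 min
Wed: 6:34 AM–3:54 PM = 9 h 20 min
Thu: 9:01 AM–5:57 PM = 8 h 56 min
Fri: 6:00 AM–2:30 PM = 8 h 30 min
Sat: 8:37 AM–8:29 PM = 11 h 52 min
Total worked: 49 h 25 min = 49.42 h.
Threshold 37.5 h → overtime 11 h 55 min, regular 37 h 30 min.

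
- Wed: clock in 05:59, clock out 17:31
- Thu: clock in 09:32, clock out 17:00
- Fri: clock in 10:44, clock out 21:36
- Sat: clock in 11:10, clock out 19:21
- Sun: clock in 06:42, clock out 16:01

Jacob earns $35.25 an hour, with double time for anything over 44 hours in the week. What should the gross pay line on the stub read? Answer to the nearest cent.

Wed: 05:59–17:31 = 11 h 32 min
Thu: 09:32–17:00 = 7 h 28 min
Fri: 10:44–21:36 = 10 h 52 min
Sat: 11:10–19:21 = 8 h 11 min
Sun: 06:42–16:01 = 9 h 19 min
Total worked: 47 h 22 min = 2842 min.
Regular 44 h 0 min = 2640 min at $35.25/h; overtime 3 h 22 min = 202 min at $70.50/h.
Pay = (2640 × $35.25 + 202 × $70.50) ÷ 60 = $1788.35.

$1788.35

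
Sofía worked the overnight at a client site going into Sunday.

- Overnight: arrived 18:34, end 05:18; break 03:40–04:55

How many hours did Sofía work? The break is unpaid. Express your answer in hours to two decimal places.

9.48 hours

Overnight: 18:34 → midnight = 5 h 26 min; midnight → 05:18 = 5 h 18 min; span 10 h 44 min; less 75 min break → 9 h 29 min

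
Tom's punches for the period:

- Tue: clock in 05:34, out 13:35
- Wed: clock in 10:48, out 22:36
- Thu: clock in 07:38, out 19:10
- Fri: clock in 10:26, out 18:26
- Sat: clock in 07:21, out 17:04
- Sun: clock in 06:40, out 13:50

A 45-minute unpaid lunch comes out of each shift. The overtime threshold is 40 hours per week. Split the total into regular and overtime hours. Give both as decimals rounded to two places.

Tue: 05:34–13:35 = 8 h 1 min; less 45 min break → 7 h 16 min
Wed: 10:48–22:36 = 11 h 48 min; less 45 min break → 11 h 3 min
Thu: 07:38–19:10 = 11 h 32 min; less 45 min break → 10 h 47 min
Fri: 10:26–18:26 = 8 h 0 min; less 45 min break → 7 h 15 min
Sat: 07:21–17:04 = 9 h 43 min; less 45 min break → 8 h 58 min
Sun: 06:40–13:50 = 7 h 10 min; less 45 min break → 6 h 25 min
Total worked: 51 h 44 min = 51.73 h.
Threshold 40 h → overtime 11 h 44 min, regular 40 h 0 min.

Regular 40.00 hours, overtime 11.73 hours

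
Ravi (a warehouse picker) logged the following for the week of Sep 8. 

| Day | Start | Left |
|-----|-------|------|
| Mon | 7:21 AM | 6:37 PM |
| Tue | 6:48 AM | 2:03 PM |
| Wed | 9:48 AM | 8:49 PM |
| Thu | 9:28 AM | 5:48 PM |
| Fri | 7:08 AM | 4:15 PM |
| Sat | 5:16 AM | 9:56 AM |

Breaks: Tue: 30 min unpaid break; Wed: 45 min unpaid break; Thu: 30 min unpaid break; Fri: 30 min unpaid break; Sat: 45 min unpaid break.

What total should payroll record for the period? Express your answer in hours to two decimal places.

Mon: 7:21 AM–6:37 PM = 11 h 16 min
Tue: 6:48 AM–2:03 PM = 7 h 15 min; less 30 min break → 6 h 45 min
Wed: 9:48 AM–8:49 PM = 11 h 1 min; less 45 min break → 10 h 16 min
Thu: 9:28 AM–5:48 PM = 8 h 20 min; less 30 min break → 7 h 50 min
Fri: 7:08 AM–4:15 PM = 9 h 7 min; less 30 min break → 8 h 37 min
Sat: 5:16 AM–9:56 AM = 4 h 40 min; less 45 min break → 3 h 55 min
Total: 11 h 16 min + 6 h 45 min + 10 h 16 min + 7 h 50 min + 8 h 37 min + 3 h 55 min = 48 h 39 min.

48.65 hours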